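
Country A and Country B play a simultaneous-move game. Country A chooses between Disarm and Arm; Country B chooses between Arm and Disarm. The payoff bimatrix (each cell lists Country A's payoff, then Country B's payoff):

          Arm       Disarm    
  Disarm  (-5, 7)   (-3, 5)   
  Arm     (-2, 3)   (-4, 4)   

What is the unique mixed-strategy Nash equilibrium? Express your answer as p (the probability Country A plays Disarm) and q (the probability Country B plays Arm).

p = 1/3, q = 1/4

Set Country B's expected payoff from Arm equal to that from Disarm:
  Country B's expected payoff from Arm: p·7 + (1−p)·3 = 4p + 3
  Country B's expected payoff from Disarm: p·5 + (1−p)·4 = p + 4
  4p + 3 = p + 4  ⇒  3p = 1  ⇒  p = 1/3.
Country B's mix must leave Country A indifferent between Disarm and Arm.
  Country A's payoff from Disarm: q·(-5) + (1−q)·(-3) = -2q - 3
  Country A's payoff from Arm: q·(-2) + (1−q)·(-4) = 2q - 4
  -2q - 3 = 2q - 4  ⇒  -4q = -1  ⇒  q = 1/4.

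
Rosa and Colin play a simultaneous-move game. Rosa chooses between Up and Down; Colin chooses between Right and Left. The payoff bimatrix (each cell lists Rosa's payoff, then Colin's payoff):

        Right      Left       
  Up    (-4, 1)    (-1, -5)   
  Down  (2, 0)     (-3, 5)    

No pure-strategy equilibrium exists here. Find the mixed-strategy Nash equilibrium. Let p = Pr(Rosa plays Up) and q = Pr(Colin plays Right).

For Colin to be willing to mix, Colin must be indifferent between Right and Left, which pins down Rosa's mix.
  Colin's payoff from Right: p·1 + (1−p)·0 = p
  Colin's payoff from Left: p·(-5) + (1−p)·5 = -10p + 5
  p = -10p + 5  ⇒  11p = 5  ⇒  p = 5/11.
Colin's mix must leave Rosa indifferent between Up and Down.
  Rosa's payoff to Up: q·(-4) + (1−q)·(-1) = -3q - 1
  Rosa's payoff to Down: q·2 + (1−q)·(-3) = 5q - 3
  -3q - 1 = 5q - 3  ⇒  -8q = -2  ⇒  q = 1/4.

p = 5/11, q = 1/4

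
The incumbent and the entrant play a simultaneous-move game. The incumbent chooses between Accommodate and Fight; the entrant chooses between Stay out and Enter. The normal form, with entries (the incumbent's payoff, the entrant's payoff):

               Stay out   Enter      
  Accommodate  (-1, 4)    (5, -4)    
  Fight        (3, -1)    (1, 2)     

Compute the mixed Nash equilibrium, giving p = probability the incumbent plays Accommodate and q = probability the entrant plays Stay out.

The incumbent's mix must leave the entrant indifferent between Stay out and Enter.
  the entrant's payoff to Stay out: p·4 + (1−p)·(-1) = 5p - 1
  the entrant's payoff to Enter: p·(-4) + (1−p)·2 = -6p + 2
  5p - 1 = -6p + 2  ⇒  11p = 3  ⇒  p = 3/11.
The incumbent's indifference between Accommodate and Fight determines the entrant's mixing probability q:
  the incumbent's expected payoff from Accommodate: q·(-1) + (1−q)·5 = -6q + 5
  the incumbent's expected payoff from Fight: q·3 + (1−q)·1 = 2q + 1
  -6q + 5 = 2q + 1  ⇒  -8q = -4  ⇒  q = 1/2.

p = 3/11, q = 1/2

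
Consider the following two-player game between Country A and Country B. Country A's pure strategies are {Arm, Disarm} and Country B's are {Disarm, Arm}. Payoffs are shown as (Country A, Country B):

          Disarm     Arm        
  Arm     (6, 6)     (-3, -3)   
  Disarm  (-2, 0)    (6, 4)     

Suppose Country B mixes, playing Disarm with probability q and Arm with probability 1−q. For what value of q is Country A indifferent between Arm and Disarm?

Country B's mix must leave Country A indifferent between Arm and Disarm.
  Country A's payoff to Arm: q·6 + (1−q)·(-3) = 9q - 3
  Country A's payoff to Disarm: q·(-2) + (1−q)·6 = -8q + 6
  9q - 3 = -8q + 6  ⇒  17q = 9  ⇒  q = 9/17.

q = 9/17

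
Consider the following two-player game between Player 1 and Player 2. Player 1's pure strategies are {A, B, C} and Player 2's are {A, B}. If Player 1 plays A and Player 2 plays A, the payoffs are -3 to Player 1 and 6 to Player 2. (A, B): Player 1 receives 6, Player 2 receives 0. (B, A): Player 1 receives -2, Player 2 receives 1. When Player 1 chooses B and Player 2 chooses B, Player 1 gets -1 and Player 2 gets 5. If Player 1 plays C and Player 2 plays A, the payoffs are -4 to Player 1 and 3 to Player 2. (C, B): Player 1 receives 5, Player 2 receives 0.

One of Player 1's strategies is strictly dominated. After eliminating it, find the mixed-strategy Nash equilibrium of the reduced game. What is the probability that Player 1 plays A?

p = 2/5

Player 1's strategy C is strictly dominated by A: -3 > -4 and 6 > 5. Eliminate C.
For Player 2 to be willing to mix, Player 2 must be indifferent between A and B, which pins down Player 1's mix.
  Player 2's payoff to A: p·6 + (1−p)·1 = 5p + 1
  Player 2's payoff to B: p·0 + (1−p)·5 = -5p + 5
  5p + 1 = -5p + 5  ⇒  10p = 4  ⇒  p = 2/5.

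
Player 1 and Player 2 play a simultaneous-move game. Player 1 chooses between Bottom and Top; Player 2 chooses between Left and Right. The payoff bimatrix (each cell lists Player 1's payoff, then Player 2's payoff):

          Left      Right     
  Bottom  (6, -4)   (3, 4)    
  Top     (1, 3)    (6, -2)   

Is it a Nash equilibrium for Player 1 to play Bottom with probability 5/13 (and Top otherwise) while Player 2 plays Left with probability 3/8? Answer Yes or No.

Yes

Check Player 2's indifference given Player 1's mix p = 5/13:
  payoff from Left = 4/13; payoff from Right = 4/13 — equal.
Check Player 1's indifference given Player 2's mix q = 3/8:
  payoff from Bottom = 33/8; payoff from Top = 33/8 — equal.
Both players are indifferent, so neither can profitably deviate.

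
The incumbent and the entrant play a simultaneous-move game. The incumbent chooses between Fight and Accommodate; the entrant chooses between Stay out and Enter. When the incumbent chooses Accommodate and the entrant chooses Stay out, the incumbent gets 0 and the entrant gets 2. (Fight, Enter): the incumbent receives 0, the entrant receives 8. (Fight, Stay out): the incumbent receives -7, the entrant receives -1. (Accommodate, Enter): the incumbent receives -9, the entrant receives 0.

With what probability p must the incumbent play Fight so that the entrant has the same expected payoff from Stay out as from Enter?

p = 2/11

In a mixed equilibrium the entrant is indifferent between Stay out and Enter; this condition fixes p.
  the entrant's payoff from Stay out: p·(-1) + (1−p)·2 = -3p + 2
  the entrant's payoff from Enter: p·8 + (1−p)·0 = 8p
  -3p + 2 = 8p  ⇒  -11p = -2  ⇒  p = 2/11.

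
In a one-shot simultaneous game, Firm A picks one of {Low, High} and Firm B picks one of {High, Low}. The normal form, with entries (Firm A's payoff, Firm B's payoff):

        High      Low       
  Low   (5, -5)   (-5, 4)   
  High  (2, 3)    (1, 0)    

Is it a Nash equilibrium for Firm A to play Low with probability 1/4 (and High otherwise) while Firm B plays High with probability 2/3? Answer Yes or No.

Check Firm B's indifference given Firm A's mix p = 1/4:
  payoff from High = 1; payoff from Low = 1 — equal.
Check Firm A's indifference given Firm B's mix q = 2/3:
  payoff from Low = 5/3; payoff from High = 5/3 — equal.
Both players are indifferent, so neither can profitably deviate.

Yes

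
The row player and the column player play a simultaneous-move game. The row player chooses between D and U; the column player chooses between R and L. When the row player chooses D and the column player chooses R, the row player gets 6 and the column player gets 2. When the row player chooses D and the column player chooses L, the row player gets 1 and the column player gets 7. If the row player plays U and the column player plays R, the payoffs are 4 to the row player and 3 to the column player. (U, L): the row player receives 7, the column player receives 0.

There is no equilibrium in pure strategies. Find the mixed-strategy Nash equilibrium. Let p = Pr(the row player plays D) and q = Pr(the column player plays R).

p = 3/8, q = 3/4

Set the column player's expected payoff from R equal to that from L:
  the column player's payoff from R: p·2 + (1−p)·3 = -p + 3
  the column player's payoff from L: p·7 + (1−p)·0 = 7p
  -p + 3 = 7p  ⇒  -8p = -3  ⇒  p = 3/8.
The column player's mix must leave the row player indifferent between D and U.
  the row player's expected payoff from D: q·6 + (1−q)·1 = 5q + 1
  the row player's expected payoff from U: q·4 + (1−q)·7 = -3q + 7
  5q + 1 = -3q + 7  ⇒  8q = 6  ⇒  q = 3/4.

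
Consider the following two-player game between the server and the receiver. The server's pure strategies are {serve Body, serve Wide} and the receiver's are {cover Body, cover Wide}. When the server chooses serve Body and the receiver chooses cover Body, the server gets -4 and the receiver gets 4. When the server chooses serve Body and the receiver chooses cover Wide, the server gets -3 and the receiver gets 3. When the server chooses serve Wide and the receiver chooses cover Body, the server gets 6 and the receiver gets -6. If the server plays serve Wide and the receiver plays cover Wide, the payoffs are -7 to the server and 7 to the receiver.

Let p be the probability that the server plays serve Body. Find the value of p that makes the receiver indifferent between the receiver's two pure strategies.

p = 13/14

The receiver's indifference between cover Body and cover Wide determines the server's mixing probability p:
  the receiver's expected payoff from cover Body: p·4 + (1−p)·(-6) = 10p - 6
  the receiver's expected payoff from cover Wide: p·3 + (1−p)·7 = -4p + 7
  10p - 6 = -4p + 7  ⇒  14p = 13  ⇒  p = 13/14.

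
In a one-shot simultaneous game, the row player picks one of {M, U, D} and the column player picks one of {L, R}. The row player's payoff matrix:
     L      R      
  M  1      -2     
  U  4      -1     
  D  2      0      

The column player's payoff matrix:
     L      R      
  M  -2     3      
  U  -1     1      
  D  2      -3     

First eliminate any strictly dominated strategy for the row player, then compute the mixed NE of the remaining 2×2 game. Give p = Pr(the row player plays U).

p = 5/7

The row player's strategy M is strictly dominated by D: 2 > 1 and 0 > -2. Eliminate M.
For the column player to be willing to mix, the column player must be indifferent between L and R, which pins down the row player's mix.
  the column player's payoff to L: p·(-1) + (1−p)·2 = -3p + 2
  the column player's payoff to R: p·1 + (1−p)·(-3) = 4p - 3
  -3p + 2 = 4p - 3  ⇒  -7p = -5  ⇒  p = 5/7.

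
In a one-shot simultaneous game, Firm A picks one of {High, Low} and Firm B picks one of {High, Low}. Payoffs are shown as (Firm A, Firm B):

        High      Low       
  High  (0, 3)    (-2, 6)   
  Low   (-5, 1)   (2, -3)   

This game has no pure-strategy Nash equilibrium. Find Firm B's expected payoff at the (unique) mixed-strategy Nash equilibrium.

15/7

Firm A's mix must leave Firm B indifferent between High and Low.
  Firm B's payoff to High: p·3 + (1−p)·1 = 2p + 1
  Firm B's payoff to Low: p·6 + (1−p)·(-3) = 9p - 3
  2p + 1 = 9p - 3  ⇒  -7p = -4  ⇒  p = 4/7.
At equilibrium Firm B is indifferent across columns, so Firm B's payoff equals the payoff from High: (4/7)·3 + (3/7)·1 = 15/7.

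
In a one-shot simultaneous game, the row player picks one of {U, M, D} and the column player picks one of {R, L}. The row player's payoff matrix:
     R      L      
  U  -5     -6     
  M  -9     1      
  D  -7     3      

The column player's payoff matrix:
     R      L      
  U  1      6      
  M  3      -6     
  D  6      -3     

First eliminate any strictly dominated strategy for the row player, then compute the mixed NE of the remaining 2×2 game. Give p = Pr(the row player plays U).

p = 9/14

The row player's strategy M is strictly dominated by D: -7 > -9 and 3 > 1. Eliminate M.
Set the column player's expected payoff from R equal to that from L:
  the column player's expected payoff from R: p·1 + (1−p)·6 = -5p + 6
  the column player's expected payoff from L: p·6 + (1−p)·(-3) = 9p - 3
  -5p + 6 = 9p - 3  ⇒  -14p = -9  ⇒  p = 9/14.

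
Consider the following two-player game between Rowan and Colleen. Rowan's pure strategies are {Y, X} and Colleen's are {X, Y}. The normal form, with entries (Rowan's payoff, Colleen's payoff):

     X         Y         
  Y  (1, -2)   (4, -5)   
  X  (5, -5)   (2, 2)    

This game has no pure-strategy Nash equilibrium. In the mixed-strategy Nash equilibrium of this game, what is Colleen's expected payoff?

-29/10

Colleen's indifference between X and Y determines Rowan's mixing probability p:
  Colleen's expected payoff from X: p·(-2) + (1−p)·(-5) = 3p - 5
  Colleen's expected payoff from Y: p·(-5) + (1−p)·2 = -7p + 2
  3p - 5 = -7p + 2  ⇒  10p = 7  ⇒  p = 7/10.
At equilibrium Colleen is indifferent across columns, so Colleen's payoff equals the payoff from X: (7/10)·(-2) + (3/10)·(-5) = -29/10.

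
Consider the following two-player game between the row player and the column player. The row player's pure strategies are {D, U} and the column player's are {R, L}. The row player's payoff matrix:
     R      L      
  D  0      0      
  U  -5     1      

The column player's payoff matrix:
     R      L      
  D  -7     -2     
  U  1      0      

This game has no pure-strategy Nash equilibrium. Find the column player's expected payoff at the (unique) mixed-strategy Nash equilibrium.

Set the column player's expected payoff from R equal to that from L:
  the column player's payoff from R: p·(-7) + (1−p)·1 = -8p + 1
  the column player's payoff from L: p·(-2) + (1−p)·0 = -2p
  -8p + 1 = -2p  ⇒  -6p = -1  ⇒  p = 1/6.
At equilibrium the column player is indifferent across columns, so the column player's payoff equals the payoff from R: (1/6)·(-7) + (5/6)·1 = -1/3.

-1/3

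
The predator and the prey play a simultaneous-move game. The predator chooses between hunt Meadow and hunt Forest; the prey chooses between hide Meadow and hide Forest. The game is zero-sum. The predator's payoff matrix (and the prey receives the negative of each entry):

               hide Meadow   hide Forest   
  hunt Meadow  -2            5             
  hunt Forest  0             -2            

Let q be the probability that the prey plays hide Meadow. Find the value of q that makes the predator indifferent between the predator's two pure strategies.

q = 7/9

Set the predator's expected payoff from hunt Meadow equal to that from hunt Forest:
  the predator's expected payoff from hunt Meadow: q·(-2) + (1−q)·5 = -7q + 5
  the predator's expected payoff from hunt Forest: q·0 + (1−q)·(-2) = 2q - 2
  -7q + 5 = 2q - 2  ⇒  -9q = -7  ⇒  q = 7/9.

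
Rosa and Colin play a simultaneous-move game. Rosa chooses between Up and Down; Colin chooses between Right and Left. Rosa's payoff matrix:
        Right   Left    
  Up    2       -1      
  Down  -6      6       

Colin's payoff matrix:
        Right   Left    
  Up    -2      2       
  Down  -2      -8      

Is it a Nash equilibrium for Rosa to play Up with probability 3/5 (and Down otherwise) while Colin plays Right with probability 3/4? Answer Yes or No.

No

Given Colin's mix q = 3/4, Rosa's payoff from Up is 5/4 but from Down is -3. Rosa strictly prefers Up, so Rosa would not mix.
So the proposed profile is not a Nash equilibrium.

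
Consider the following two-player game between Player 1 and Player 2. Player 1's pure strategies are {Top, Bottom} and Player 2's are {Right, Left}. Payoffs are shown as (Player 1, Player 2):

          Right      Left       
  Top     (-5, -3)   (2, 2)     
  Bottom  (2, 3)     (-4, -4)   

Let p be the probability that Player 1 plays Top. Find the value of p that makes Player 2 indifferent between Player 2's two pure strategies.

For Player 2 to be willing to mix, Player 2 must be indifferent between Right and Left, which pins down Player 1's mix.
  Player 2's payoff to Right: p·(-3) + (1−p)·3 = -6p + 3
  Player 2's payoff to Left: p·2 + (1−p)·(-4) = 6p - 4
  -6p + 3 = 6p - 4  ⇒  -12p = -7  ⇒  p = 7/12.

p = 7/12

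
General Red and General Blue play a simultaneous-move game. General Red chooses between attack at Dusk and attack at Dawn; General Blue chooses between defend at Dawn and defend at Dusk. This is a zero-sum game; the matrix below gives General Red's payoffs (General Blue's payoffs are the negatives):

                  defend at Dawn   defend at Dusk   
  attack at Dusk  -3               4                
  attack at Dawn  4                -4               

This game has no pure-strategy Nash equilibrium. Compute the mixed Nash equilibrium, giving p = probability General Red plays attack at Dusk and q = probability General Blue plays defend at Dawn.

p = 8/15, q = 8/15

In a mixed equilibrium General Blue is indifferent between defend at Dawn and defend at Dusk; this condition fixes p.
  General Blue's expected payoff from defend at Dawn: p·3 + (1−p)·(-4) = 7p - 4
  General Blue's expected payoff from defend at Dusk: p·(-4) + (1−p)·4 = -8p + 4
  7p - 4 = -8p + 4  ⇒  15p = 8  ⇒  p = 8/15.
In a mixed equilibrium General Red is indifferent between attack at Dusk and attack at Dawn; this condition fixes q.
  General Red's payoff to attack at Dusk: q·(-3) + (1−q)·4 = -7q + 4
  General Red's payoff to attack at Dawn: q·4 + (1−q)·(-4) = 8q - 4
  -7q + 4 = 8q - 4  ⇒  -15q = -8  ⇒  q = 8/15.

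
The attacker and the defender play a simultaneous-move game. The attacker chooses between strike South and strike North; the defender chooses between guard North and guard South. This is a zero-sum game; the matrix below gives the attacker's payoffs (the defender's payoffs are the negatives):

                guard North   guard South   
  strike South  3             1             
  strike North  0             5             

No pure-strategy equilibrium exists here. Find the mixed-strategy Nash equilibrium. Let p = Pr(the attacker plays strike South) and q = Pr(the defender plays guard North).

p = 5/7, q = 4/7

The attacker's mix must leave the defender indifferent between guard North and guard South.
  the defender's expected payoff from guard North: p·(-3) + (1−p)·0 = -3p
  the defender's expected payoff from guard South: p·(-1) + (1−p)·(-5) = 4p - 5
  -3p = 4p - 5  ⇒  -7p = -5  ⇒  p = 5/7.
The attacker's indifference between strike South and strike North determines the defender's mixing probability q:
  the attacker's payoff from strike South: q·3 + (1−q)·1 = 2q + 1
  the attacker's payoff from strike North: q·0 + (1−q)·5 = -5q + 5
  2q + 1 = -5q + 5  ⇒  7q = 4  ⇒  q = 4/7.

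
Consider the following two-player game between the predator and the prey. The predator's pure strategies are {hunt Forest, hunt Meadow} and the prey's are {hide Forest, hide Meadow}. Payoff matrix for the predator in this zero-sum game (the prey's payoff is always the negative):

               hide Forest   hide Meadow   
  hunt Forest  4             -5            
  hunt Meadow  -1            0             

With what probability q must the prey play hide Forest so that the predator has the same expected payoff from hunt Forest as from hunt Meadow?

q = 1/2

The predator's indifference between hunt Forest and hunt Meadow determines the prey's mixing probability q:
  the predator's expected payoff from hunt Forest: q·4 + (1−q)·(-5) = 9q - 5
  the predator's expected payoff from hunt Meadow: q·(-1) + (1−q)·0 = -q
  9q - 5 = -q  ⇒  10q = 5  ⇒  q = 1/2.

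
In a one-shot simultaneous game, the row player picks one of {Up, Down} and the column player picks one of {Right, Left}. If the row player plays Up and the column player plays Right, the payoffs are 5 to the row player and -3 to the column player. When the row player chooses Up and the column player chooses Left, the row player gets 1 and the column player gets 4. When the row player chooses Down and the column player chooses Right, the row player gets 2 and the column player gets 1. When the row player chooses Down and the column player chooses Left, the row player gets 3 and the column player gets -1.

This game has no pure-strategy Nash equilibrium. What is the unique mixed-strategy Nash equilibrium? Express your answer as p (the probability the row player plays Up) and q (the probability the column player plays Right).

p = 2/9, q = 2/5

The row player's mix must leave the column player indifferent between Right and Left.
  the column player's expected payoff from Right: p·(-3) + (1−p)·1 = -4p + 1
  the column player's expected payoff from Left: p·4 + (1−p)·(-1) = 5p - 1
  -4p + 1 = 5p - 1  ⇒  -9p = -2  ⇒  p = 2/9.
In a mixed equilibrium the row player is indifferent between Up and Down; this condition fixes q.
  the row player's payoff from Up: q·5 + (1−q)·1 = 4q + 1
  the row player's payoff from Down: q·2 + (1−q)·3 = -q + 3
  4q + 1 = -q + 3  ⇒  5q = 2  ⇒  q = 2/5.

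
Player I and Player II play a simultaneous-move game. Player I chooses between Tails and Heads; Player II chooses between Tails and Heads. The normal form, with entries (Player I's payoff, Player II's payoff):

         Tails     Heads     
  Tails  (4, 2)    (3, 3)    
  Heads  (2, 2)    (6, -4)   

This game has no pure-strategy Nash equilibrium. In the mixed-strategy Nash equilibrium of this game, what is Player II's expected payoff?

2

Set Player II's expected payoff from Tails equal to that from Heads:
  Player II's payoff from Tails: p·2 + (1−p)·2 = 2
  Player II's payoff from Heads: p·3 + (1−p)·(-4) = 7p - 4
  2 = 7p - 4  ⇒  -7p = -6  ⇒  p = 6/7.
At equilibrium Player II is indifferent across columns, so Player II's payoff equals the payoff from Tails: (6/7)·2 + (1/7)·2 = 2.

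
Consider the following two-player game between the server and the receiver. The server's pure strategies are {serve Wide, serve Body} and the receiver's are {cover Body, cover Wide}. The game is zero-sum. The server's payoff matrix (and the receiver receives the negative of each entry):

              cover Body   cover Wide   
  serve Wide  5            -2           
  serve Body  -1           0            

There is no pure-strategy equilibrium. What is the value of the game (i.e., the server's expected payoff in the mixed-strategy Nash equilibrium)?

Set the server's expected payoff from serve Wide equal to that from serve Body:
  the server's payoff to serve Wide: q·5 + (1−q)·(-2) = 7q - 2
  the server's payoff to serve Body: q·(-1) + (1−q)·0 = -q
  7q - 2 = -q  ⇒  8q = 2  ⇒  q = 1/4.
The value is the server's expected payoff against this mix (using serve Wide): (1/4)·5 + (3/4)·(-2) = -1/4.

v = -1/4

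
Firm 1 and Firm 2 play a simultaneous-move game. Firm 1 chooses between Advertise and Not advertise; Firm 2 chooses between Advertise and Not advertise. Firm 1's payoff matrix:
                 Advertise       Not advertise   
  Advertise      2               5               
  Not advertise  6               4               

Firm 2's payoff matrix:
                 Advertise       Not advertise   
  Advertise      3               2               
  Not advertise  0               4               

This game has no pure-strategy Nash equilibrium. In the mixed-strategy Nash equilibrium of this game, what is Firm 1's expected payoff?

In a mixed equilibrium Firm 1 is indifferent between Advertise and Not advertise; this condition fixes q.
  Firm 1's expected payoff from Advertise: q·2 + (1−q)·5 = -3q + 5
  Firm 1's expected payoff from Not advertise: q·6 + (1−q)·4 = 2q + 4
  -3q + 5 = 2q + 4  ⇒  -5q = -1  ⇒  q = 1/5.
At equilibrium Firm 1 is indifferent across rows, so Firm 1's payoff equals the payoff from Advertise: (1/5)·2 + (4/5)·5 = 22/5.

22/5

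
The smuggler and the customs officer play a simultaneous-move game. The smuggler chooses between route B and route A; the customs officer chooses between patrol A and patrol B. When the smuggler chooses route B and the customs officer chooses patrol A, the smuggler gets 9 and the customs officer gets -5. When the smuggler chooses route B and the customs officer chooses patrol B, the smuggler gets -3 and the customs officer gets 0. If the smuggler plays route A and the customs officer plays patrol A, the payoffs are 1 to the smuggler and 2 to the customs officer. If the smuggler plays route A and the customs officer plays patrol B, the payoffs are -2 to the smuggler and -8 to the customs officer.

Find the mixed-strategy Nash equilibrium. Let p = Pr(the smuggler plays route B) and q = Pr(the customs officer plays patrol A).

p = 2/3, q = 1/9

In a mixed equilibrium the customs officer is indifferent between patrol A and patrol B; this condition fixes p.
  the customs officer's payoff from patrol A: p·(-5) + (1−p)·2 = -7p + 2
  the customs officer's payoff from patrol B: p·0 + (1−p)·(-8) = 8p - 8
  -7p + 2 = 8p - 8  ⇒  -15p = -10  ⇒  p = 2/3.
In a mixed equilibrium the smuggler is indifferent between route B and route A; this condition fixes q.
  the smuggler's expected payoff from route B: q·9 + (1−q)·(-3) = 12q - 3
  the smuggler's expected payoff from route A: q·1 + (1−q)·(-2) = 3q - 2
  12q - 3 = 3q - 2  ⇒  9q = 1  ⇒  q = 1/9.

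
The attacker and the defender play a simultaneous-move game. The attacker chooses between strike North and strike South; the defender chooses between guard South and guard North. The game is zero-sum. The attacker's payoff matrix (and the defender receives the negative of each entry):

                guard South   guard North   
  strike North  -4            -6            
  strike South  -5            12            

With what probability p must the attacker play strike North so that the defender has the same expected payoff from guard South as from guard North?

For the defender to be willing to mix, the defender must be indifferent between guard South and guard North, which pins down the attacker's mix.
  the defender's payoff to guard South: p·4 + (1−p)·5 = -p + 5
  the defender's payoff to guard North: p·6 + (1−p)·(-12) = 18p - 12
  -p + 5 = 18p - 12  ⇒  -19p = -17  ⇒  p = 17/19.

p = 17/19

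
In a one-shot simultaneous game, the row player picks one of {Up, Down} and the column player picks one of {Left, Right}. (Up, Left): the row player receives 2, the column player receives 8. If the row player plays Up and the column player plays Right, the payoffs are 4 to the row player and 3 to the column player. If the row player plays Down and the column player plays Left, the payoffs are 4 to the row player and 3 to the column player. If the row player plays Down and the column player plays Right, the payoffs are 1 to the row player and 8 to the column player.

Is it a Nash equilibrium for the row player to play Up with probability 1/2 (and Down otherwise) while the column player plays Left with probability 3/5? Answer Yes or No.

Yes

Check the column player's indifference given the row player's mix p = 1/2:
  payoff from Left = 11/2; payoff from Right = 11/2 — equal.
Check the row player's indifference given the column player's mix q = 3/5:
  payoff from Up = 14/5; payoff from Down = 14/5 — equal.
Both players are indifferent, so neither can profitably deviate.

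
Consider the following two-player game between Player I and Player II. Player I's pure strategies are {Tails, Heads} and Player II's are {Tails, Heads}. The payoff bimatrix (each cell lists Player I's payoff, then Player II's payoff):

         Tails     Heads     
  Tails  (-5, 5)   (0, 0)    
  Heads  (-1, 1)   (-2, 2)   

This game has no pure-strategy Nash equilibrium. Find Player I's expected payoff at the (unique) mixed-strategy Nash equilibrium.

Player I's indifference between Tails and Heads determines Player II's mixing probability q:
  Player I's payoff to Tails: q·(-5) + (1−q)·0 = -5q
  Player I's payoff to Heads: q·(-1) + (1−q)·(-2) = q - 2
  -5q = q - 2  ⇒  -6q = -2  ⇒  q = 1/3.
At equilibrium Player I is indifferent across rows, so Player I's payoff equals the payoff from Tails: (1/3)·(-5) + (2/3)·0 = -5/3.

-5/3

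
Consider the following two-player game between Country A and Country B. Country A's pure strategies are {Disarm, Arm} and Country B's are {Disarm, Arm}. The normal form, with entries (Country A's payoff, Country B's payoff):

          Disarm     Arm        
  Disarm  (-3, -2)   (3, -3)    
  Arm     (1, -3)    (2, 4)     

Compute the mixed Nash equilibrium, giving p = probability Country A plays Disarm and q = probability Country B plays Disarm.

Country B's indifference between Disarm and Arm determines Country A's mixing probability p:
  Country B's expected payoff from Disarm: p·(-2) + (1−p)·(-3) = p - 3
  Country B's expected payoff from Arm: p·(-3) + (1−p)·4 = -7p + 4
  p - 3 = -7p + 4  ⇒  8p = 7  ⇒  p = 7/8.
In a mixed equilibrium Country A is indifferent between Disarm and Arm; this condition fixes q.
  Country A's payoff to Disarm: q·(-3) + (1−q)·3 = -6q + 3
  Country A's payoff to Arm: q·1 + (1−q)·2 = -q + 2
  -6q + 3 = -q + 2  ⇒  -5q = -1  ⇒  q = 1/5.

p = 7/8, q = 1/5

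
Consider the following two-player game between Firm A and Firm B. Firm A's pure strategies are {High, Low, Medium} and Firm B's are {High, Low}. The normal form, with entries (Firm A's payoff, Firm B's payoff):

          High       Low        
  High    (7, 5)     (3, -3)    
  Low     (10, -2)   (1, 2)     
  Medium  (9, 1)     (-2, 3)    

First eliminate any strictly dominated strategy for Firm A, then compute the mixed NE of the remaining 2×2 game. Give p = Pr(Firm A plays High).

p = 1/3

Firm A's strategy Medium is strictly dominated by Low: 10 > 9 and 1 > -2. Eliminate Medium.
Set Firm B's expected payoff from High equal to that from Low:
  Firm B's payoff to High: p·5 + (1−p)·(-2) = 7p - 2
  Firm B's payoff to Low: p·(-3) + (1−p)·2 = -5p + 2
  7p - 2 = -5p + 2  ⇒  12p = 4  ⇒  p = 1/3.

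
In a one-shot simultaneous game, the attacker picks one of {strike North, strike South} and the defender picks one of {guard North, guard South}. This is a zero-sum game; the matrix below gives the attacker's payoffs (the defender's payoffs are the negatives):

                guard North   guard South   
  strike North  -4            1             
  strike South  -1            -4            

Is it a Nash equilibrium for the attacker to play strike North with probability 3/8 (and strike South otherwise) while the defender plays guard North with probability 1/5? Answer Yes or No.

Given the defender's mix q = 1/5, the attacker's payoff from strike North is 0 but from strike South is -17/5. The attacker strictly prefers strike North, so the attacker would not mix.
So the proposed profile is not a Nash equilibrium.

No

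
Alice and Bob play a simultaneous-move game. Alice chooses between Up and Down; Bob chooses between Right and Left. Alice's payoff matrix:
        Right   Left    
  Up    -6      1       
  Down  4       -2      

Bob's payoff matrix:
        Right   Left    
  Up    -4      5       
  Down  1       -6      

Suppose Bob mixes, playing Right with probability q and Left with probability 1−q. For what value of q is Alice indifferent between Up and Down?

Set Alice's expected payoff from Up equal to that from Down:
  Alice's expected payoff from Up: q·(-6) + (1−q)·1 = -7q + 1
  Alice's expected payoff from Down: q·4 + (1−q)·(-2) = 6q - 2
  -7q + 1 = 6q - 2  ⇒  -13q = -3  ⇒  q = 3/13.

q = 3/13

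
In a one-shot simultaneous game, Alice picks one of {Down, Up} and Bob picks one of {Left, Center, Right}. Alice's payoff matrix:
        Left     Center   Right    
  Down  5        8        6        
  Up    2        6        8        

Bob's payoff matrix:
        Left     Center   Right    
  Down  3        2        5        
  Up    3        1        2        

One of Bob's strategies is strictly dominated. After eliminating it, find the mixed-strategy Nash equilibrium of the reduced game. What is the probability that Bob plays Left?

Bob's strategy Center is strictly dominated by Left: 3 > 2 and 3 > 1. Eliminate Center.
For Alice to be willing to mix, Alice must be indifferent between Down and Up, which pins down Bob's mix.
  Alice's payoff from Down: q·5 + (1−q)·6 = -q + 6
  Alice's payoff from Up: q·2 + (1−q)·8 = -6q + 8
  -q + 6 = -6q + 8  ⇒  5q = 2  ⇒  q = 2/5.

q = 2/5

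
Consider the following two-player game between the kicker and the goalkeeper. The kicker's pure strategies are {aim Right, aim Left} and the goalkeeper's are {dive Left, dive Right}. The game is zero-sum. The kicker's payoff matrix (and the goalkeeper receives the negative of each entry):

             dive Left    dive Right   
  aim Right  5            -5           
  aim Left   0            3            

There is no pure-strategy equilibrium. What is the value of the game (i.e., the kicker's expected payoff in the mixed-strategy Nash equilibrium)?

v = 15/13

Set the kicker's expected payoff from aim Right equal to that from aim Left:
  the kicker's payoff to aim Right: q·5 + (1−q)·(-5) = 10q - 5
  the kicker's payoff to aim Left: q·0 + (1−q)·3 = -3q + 3
  10q - 5 = -3q + 3  ⇒  13q = 8  ⇒  q = 8/13.
The value is the kicker's expected payoff against this mix (using aim Right): (8/13)·5 + (5/13)·(-5) = 15/13.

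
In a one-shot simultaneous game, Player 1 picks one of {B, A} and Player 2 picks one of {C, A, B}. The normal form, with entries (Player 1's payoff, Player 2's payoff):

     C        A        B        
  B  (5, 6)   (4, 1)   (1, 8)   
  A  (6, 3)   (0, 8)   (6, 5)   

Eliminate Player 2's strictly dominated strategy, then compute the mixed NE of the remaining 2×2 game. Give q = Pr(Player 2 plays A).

q = 5/9

Player 2's strategy C is strictly dominated by B: 8 > 6 and 5 > 3. Eliminate C.
Player 1's indifference between B and A determines Player 2's mixing probability q:
  Player 1's expected payoff from B: q·4 + (1−q)·1 = 3q + 1
  Player 1's expected payoff from A: q·0 + (1−q)·6 = -6q + 6
  3q + 1 = -6q + 6  ⇒  9q = 5  ⇒  q = 5/9.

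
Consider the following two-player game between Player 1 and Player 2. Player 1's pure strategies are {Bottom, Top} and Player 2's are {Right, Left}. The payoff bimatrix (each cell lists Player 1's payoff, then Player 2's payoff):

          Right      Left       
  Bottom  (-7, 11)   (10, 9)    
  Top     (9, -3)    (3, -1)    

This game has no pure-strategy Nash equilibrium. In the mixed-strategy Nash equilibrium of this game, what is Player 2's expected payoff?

4

Player 1's mix must leave Player 2 indifferent between Right and Left.
  Player 2's payoff from Right: p·11 + (1−p)·(-3) = 14p - 3
  Player 2's payoff from Left: p·9 + (1−p)·(-1) = 10p - 1
  14p - 3 = 10p - 1  ⇒  4p = 2  ⇒  p = 1/2.
At equilibrium Player 2 is indifferent across columns, so Player 2's payoff equals the payoff from Right: (1/2)·11 + (1/2)·(-3) = 4.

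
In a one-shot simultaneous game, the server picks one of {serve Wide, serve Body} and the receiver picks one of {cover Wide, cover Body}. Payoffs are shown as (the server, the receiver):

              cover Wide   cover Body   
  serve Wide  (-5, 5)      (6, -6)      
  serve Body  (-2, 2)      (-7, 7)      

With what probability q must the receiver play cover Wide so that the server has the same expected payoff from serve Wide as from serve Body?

For the server to be willing to mix, the server must be indifferent between serve Wide and serve Body, which pins down the receiver's mix.
  the server's expected payoff from serve Wide: q·(-5) + (1−q)·6 = -11q + 6
  the server's expected payoff from serve Body: q·(-2) + (1−q)·(-7) = 5q - 7
  -11q + 6 = 5q - 7  ⇒  -16q = -13  ⇒  q = 13/16.

q = 13/16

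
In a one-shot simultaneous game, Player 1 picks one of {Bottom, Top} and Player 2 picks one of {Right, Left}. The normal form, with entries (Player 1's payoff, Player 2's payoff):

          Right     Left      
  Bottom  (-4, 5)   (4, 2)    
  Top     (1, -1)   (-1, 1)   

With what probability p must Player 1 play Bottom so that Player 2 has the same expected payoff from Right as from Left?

p = 2/5

In a mixed equilibrium Player 2 is indifferent between Right and Left; this condition fixes p.
  Player 2's payoff to Right: p·5 + (1−p)·(-1) = 6p - 1
  Player 2's payoff to Left: p·2 + (1−p)·1 = p + 1
  6p - 1 = p + 1  ⇒  5p = 2  ⇒  p = 2/5.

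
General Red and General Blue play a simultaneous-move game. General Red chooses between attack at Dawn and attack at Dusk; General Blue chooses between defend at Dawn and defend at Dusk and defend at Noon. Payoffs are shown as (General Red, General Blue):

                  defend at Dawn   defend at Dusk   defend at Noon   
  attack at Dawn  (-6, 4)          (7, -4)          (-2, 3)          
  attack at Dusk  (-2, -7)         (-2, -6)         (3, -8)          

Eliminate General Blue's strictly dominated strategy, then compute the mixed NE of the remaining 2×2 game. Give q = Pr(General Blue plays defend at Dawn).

General Blue's strategy defend at Noon is strictly dominated by defend at Dawn: 4 > 3 and -7 > -8. Eliminate defend at Noon.
General Blue's mix must leave General Red indifferent between attack at Dawn and attack at Dusk.
  General Red's expected payoff from attack at Dawn: q·(-6) + (1−q)·7 = -13q + 7
  General Red's expected payoff from attack at Dusk: q·(-2) + (1−q)·(-2) = -2
  -13q + 7 = -2  ⇒  -13q = -9  ⇒  q = 9/13.

q = 9/13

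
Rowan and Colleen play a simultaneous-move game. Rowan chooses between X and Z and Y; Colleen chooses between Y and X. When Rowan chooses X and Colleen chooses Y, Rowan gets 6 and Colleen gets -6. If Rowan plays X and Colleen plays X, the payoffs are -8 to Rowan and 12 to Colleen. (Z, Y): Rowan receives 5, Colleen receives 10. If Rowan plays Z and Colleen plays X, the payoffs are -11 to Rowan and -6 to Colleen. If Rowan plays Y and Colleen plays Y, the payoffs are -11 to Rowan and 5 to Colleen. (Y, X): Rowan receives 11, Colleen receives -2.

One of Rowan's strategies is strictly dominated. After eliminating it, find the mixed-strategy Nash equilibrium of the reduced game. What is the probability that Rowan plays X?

Rowan's strategy Z is strictly dominated by X: 6 > 5 and -8 > -11. Eliminate Z.
Colleen's indifference between Y and X determines Rowan's mixing probability p:
  Colleen's payoff to Y: p·(-6) + (1−p)·5 = -11p + 5
  Colleen's payoff to X: p·12 + (1−p)·(-2) = 14p - 2
  -11p + 5 = 14p - 2  ⇒  -25p = -7  ⇒  p = 7/25.

p = 7/25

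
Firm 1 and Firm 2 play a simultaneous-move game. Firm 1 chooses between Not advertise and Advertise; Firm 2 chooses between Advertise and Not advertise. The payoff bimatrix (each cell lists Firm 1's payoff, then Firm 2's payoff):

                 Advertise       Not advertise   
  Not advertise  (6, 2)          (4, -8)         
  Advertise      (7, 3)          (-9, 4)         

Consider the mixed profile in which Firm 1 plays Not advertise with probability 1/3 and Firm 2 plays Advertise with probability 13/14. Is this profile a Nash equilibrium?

Given Firm 1's mix p = 1/3, Firm 2's payoff from Advertise is 8/3 but from Not advertise is 0. Firm 2 strictly prefers Advertise, so Firm 2 would not mix.
So the proposed profile is not a Nash equilibrium.

No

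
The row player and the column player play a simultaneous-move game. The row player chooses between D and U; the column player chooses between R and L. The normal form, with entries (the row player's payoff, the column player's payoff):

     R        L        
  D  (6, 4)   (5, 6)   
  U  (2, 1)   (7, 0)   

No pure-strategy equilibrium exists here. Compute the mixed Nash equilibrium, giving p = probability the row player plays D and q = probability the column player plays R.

p = 1/3, q = 1/3

For the column player to be willing to mix, the column player must be indifferent between R and L, which pins down the row player's mix.
  the column player's payoff to R: p·4 + (1−p)·1 = 3p + 1
  the column player's payoff to L: p·6 + (1−p)·0 = 6p
  3p + 1 = 6p  ⇒  -3p = -1  ⇒  p = 1/3.
Set the row player's expected payoff from D equal to that from U:
  the row player's payoff to D: q·6 + (1−q)·5 = q + 5
  the row player's payoff to U: q·2 + (1−q)·7 = -5q + 7
  q + 5 = -5q + 7  ⇒  6q = 2  ⇒  q = 1/3.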